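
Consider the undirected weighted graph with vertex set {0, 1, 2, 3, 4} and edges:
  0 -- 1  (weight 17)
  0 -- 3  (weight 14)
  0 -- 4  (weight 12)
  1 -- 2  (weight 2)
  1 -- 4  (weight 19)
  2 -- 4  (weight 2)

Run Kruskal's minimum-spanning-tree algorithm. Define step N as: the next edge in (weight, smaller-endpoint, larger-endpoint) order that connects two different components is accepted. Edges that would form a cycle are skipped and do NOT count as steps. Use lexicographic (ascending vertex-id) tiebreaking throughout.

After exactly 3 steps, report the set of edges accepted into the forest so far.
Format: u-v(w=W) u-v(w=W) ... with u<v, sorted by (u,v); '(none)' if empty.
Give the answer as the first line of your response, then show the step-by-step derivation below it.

0-4(w=12) 1-2(w=2) 2-4(w=2)

step 1: add edge 1-2 (w=2); MST = {1-2(w=2)}
step 2: add edge 2-4 (w=2); MST = {1-2(w=2) 2-4(w=2)}
step 3: add edge 0-4 (w=12); MST = {0-4(w=12) 1-2(w=2) 2-4(w=2)}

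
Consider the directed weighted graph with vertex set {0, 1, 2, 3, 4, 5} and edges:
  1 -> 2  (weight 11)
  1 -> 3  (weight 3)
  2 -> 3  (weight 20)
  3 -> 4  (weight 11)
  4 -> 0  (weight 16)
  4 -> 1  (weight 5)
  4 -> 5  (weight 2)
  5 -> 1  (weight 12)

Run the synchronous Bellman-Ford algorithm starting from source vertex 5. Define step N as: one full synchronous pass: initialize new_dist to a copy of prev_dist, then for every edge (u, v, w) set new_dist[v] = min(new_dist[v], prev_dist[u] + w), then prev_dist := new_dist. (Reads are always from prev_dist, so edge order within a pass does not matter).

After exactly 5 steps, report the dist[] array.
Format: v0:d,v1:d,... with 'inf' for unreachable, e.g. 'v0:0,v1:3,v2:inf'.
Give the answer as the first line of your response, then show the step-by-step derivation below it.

v0:42,v1:12,v2:23,v3:15,v4:26,v5:0

step 1: dist = v0:inf,v1:12,v2:inf,v3:inf,v4:inf,v5:0
step 2: dist = v0:inf,v1:12,v2:23,v3:15,v4:inf,v5:0
step 3: dist = v0:inf,v1:12,v2:23,v3:15,v4:26,v5:0
step 4: dist = v0:42,v1:12,v2:23,v3:15,v4:26,v5:0
step 5: dist = v0:42,v1:12,v2:23,v3:15,v4:26,v5:0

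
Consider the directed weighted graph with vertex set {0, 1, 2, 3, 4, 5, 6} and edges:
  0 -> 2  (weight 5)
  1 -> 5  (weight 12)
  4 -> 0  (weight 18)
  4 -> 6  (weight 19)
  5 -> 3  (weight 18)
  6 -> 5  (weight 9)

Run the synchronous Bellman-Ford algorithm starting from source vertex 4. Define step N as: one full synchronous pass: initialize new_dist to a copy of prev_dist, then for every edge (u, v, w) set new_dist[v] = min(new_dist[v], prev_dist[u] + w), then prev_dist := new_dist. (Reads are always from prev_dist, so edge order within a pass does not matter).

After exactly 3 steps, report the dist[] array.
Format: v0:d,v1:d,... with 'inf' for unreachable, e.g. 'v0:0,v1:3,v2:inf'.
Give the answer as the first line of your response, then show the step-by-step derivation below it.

v0:18,v1:inf,v2:23,v3:46,v4:0,v5:28,v6:19

step 1: dist = v0:18,v1:inf,v2:inf,v3:inf,v4:0,v5:inf,v6:19
step 2: dist = v0:18,v1:inf,v2:23,v3:inf,v4:0,v5:28,v6:19
step 3: dist = v0:18,v1:inf,v2:23,v3:46,v4:0,v5:28,v6:19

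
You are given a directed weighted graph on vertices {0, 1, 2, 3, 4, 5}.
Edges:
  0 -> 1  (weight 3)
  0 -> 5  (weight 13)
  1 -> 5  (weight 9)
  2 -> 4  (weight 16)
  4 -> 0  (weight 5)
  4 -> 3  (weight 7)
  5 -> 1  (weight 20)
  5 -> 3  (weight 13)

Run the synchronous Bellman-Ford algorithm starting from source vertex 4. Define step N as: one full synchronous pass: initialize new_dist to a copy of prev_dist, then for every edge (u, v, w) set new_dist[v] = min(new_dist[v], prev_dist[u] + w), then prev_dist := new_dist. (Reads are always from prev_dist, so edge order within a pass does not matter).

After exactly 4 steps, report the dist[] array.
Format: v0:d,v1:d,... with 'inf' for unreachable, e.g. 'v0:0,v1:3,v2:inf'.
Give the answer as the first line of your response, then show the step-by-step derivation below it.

v0:5,v1:8,v2:inf,v3:7,v4:0,v5:17

step 1: dist = v0:5,v1:inf,v2:inf,v3:7,v4:0,v5:inf
step 2: dist = v0:5,v1:8,v2:inf,v3:7,v4:0,v5:18
step 3: dist = v0:5,v1:8,v2:inf,v3:7,v4:0,v5:17
step 4: dist = v0:5,v1:8,v2:inf,v3:7,v4:0,v5:17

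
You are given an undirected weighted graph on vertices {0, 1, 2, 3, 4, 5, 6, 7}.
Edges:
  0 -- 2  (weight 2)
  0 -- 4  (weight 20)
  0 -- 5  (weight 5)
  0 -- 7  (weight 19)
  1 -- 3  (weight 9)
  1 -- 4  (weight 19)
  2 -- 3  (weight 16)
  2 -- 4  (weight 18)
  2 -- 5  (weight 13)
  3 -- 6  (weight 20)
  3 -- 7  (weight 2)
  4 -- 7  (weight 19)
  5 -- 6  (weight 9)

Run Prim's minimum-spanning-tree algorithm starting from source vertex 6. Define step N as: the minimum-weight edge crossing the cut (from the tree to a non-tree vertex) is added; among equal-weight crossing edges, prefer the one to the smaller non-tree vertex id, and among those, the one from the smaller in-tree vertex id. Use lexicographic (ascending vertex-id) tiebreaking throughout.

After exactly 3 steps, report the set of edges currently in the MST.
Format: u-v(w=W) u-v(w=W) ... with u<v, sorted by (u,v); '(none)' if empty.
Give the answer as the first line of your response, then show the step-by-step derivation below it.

0-2(w=2) 0-5(w=5) 5-6(w=9)

step 1: add edge 5-6 (w=9); MST = {5-6(w=9)}
step 2: add edge 0-5 (w=5); MST = {0-5(w=5) 5-6(w=9)}
step 3: add edge 0-2 (w=2); MST = {0-2(w=2) 0-5(w=5) 5-6(w=9)}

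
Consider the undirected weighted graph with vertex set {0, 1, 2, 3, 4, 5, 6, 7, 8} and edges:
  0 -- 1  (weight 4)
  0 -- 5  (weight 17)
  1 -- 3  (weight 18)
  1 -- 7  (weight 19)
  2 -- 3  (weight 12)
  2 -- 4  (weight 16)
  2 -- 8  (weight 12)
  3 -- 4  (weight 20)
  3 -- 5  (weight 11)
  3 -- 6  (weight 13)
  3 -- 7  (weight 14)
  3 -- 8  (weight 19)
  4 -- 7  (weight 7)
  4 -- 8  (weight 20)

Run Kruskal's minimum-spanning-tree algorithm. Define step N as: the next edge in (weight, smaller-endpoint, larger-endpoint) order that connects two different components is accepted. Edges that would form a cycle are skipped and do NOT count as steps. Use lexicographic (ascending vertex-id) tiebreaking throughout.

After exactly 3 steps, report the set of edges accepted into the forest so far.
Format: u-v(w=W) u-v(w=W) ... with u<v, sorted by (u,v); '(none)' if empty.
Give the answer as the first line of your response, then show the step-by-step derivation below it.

0-1(w=4) 3-5(w=11) 4-7(w=7)

step 1: add edge 0-1 (w=4); MST = {0-1(w=4)}
step 2: add edge 4-7 (w=7); MST = {0-1(w=4) 4-7(w=7)}
step 3: add edge 3-5 (w=11); MST = {0-1(w=4) 3-5(w=11) 4-7(w=7)}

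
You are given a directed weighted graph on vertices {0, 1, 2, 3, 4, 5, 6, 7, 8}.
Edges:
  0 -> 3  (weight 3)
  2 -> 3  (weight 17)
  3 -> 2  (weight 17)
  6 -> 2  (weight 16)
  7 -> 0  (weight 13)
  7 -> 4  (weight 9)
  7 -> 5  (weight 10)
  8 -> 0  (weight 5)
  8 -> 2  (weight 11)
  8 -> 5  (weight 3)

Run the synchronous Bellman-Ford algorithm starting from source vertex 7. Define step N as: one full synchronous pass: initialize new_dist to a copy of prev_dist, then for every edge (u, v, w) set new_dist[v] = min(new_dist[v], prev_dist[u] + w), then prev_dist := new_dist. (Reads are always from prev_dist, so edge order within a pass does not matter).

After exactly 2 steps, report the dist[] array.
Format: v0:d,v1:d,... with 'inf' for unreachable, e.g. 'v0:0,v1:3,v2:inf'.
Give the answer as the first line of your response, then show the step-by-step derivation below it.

v0:13,v1:inf,v2:inf,v3:16,v4:9,v5:10,v6:inf,v7:0,v8:inf

step 1: dist = v0:13,v1:inf,v2:inf,v3:inf,v4:9,v5:10,v6:inf,v7:0,v8:inf
step 2: dist = v0:13,v1:inf,v2:inf,v3:16,v4:9,v5:10,v6:inf,v7:0,v8:inf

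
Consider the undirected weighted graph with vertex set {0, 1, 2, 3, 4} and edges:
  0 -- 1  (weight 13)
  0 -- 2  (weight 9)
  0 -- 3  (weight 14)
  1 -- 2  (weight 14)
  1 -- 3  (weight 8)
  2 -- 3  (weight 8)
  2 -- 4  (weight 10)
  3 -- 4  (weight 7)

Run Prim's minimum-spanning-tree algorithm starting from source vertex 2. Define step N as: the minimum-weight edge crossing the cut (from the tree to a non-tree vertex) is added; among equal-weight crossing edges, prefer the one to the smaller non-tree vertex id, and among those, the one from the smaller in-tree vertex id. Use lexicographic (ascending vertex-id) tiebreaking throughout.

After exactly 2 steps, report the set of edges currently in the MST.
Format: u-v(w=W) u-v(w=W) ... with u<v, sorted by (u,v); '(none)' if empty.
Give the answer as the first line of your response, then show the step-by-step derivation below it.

2-3(w=8) 3-4(w=7)

step 1: add edge 2-3 (w=8); MST = {2-3(w=8)}
step 2: add edge 3-4 (w=7); MST = {2-3(w=8) 3-4(w=7)}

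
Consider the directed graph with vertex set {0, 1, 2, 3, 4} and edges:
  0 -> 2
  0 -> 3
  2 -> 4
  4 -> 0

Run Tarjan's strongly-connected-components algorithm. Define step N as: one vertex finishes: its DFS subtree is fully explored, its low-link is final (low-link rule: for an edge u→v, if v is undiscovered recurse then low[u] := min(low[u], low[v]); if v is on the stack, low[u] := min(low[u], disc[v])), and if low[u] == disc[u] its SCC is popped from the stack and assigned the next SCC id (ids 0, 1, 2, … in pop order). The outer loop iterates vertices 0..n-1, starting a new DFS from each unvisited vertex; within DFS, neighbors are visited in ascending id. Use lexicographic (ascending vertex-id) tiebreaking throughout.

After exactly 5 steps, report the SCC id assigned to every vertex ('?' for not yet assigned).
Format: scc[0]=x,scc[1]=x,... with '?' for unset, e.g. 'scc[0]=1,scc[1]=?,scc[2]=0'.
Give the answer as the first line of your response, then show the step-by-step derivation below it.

scc[0]=1,scc[1]=2,scc[2]=1,scc[3]=0,scc[4]=1

step 1: low=(low[0]=0,low[1]=?,low[2]=1,low[3]=?,low[4]=0); scc=(scc[0]=?,scc[1]=?,scc[2]=?,scc[3]=?,scc[4]=?)
step 2: low=(low[0]=0,low[1]=?,low[2]=0,low[3]=?,low[4]=0); scc=(scc[0]=?,scc[1]=?,scc[2]=?,scc[3]=?,scc[4]=?)
step 3: low=(low[0]=0,low[1]=?,low[2]=0,low[3]=3,low[4]=0); scc=(scc[0]=?,scc[1]=?,scc[2]=?,scc[3]=0,scc[4]=?)
step 4: low=(low[0]=0,low[1]=?,low[2]=0,low[3]=3,low[4]=0); scc=(scc[0]=1,scc[1]=?,scc[2]=1,scc[3]=0,scc[4]=1)
step 5: low=(low[0]=0,low[1]=4,low[2]=0,low[3]=3,low[4]=0); scc=(scc[0]=1,scc[1]=2,scc[2]=1,scc[3]=0,scc[4]=1)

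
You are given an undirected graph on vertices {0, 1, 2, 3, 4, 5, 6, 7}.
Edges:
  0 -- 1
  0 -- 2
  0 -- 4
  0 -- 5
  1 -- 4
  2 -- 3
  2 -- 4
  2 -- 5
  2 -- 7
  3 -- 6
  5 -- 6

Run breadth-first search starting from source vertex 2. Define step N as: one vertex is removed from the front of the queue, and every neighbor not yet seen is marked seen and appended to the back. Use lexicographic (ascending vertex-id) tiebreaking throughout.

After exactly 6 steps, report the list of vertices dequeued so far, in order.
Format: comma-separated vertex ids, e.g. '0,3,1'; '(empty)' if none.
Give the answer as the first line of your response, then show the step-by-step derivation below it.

2,0,3,4,5,7

step 1: dequeue 2; queue=[0,3,4,5,7]; order=2
step 2: dequeue 0; queue=[3,4,5,7,1]; order=2,0
step 3: dequeue 3; queue=[4,5,7,1,6]; order=2,0,3
step 4: dequeue 4; queue=[5,7,1,6]; order=2,0,3,4
step 5: dequeue 5; queue=[7,1,6]; order=2,0,3,4,5
step 6: dequeue 7; queue=[1,6]; order=2,0,3,4,5,7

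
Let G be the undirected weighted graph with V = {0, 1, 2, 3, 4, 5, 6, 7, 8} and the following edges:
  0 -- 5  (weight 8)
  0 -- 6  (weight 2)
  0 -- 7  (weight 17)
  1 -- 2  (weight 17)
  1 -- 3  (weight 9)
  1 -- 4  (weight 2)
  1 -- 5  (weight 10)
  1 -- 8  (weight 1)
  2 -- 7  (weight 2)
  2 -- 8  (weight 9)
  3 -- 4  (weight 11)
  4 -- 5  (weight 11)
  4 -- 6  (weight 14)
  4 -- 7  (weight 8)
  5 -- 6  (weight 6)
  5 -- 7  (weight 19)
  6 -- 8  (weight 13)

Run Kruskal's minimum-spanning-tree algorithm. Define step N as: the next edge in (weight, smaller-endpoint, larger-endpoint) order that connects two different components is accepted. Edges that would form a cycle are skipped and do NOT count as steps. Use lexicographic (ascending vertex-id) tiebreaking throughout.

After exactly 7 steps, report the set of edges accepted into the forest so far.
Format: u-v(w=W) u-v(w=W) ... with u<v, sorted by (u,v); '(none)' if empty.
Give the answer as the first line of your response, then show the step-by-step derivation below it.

0-6(w=2) 1-3(w=9) 1-4(w=2) 1-8(w=1) 2-7(w=2) 4-7(w=8) 5-6(w=6)

step 1: add edge 1-8 (w=1); MST = {1-8(w=1)}
step 2: add edge 0-6 (w=2); MST = {0-6(w=2) 1-8(w=1)}
step 3: add edge 1-4 (w=2); MST = {0-6(w=2) 1-4(w=2) 1-8(w=1)}
step 4: add edge 2-7 (w=2); MST = {0-6(w=2) 1-4(w=2) 1-8(w=1) 2-7(w=2)}
step 5: add edge 5-6 (w=6); MST = {0-6(w=2) 1-4(w=2) 1-8(w=1) 2-7(w=2) 5-6(w=6)}
step 6: add edge 4-7 (w=8); MST = {0-6(w=2) 1-4(w=2) 1-8(w=1) 2-7(w=2) 4-7(w=8) 5-6(w=6)}
step 7: add edge 1-3 (w=9); MST = {0-6(w=2) 1-3(w=9) 1-4(w=2) 1-8(w=1) 2-7(w=2) 4-7(w=8) 5-6(w=6)}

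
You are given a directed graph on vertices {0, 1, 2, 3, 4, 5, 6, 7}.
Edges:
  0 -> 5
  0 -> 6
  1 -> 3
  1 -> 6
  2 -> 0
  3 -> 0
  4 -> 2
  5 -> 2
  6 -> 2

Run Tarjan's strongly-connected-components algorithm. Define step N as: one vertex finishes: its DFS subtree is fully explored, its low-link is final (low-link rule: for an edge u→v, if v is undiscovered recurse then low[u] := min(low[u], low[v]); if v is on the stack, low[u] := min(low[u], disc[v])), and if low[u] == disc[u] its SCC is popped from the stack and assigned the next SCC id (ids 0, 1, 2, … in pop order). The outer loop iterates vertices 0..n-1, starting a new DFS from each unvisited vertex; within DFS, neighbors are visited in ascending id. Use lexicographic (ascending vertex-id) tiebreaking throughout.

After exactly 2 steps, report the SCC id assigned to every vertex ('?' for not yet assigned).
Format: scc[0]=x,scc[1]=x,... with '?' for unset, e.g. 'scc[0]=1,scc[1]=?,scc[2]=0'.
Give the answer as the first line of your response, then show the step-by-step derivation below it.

scc[0]=?,scc[1]=?,scc[2]=?,scc[3]=?,scc[4]=?,scc[5]=?,scc[6]=?,scc[7]=?

step 1: low=(low[0]=0,low[1]=?,low[2]=0,low[3]=?,low[4]=?,low[5]=1,low[6]=?,low[7]=?); scc=(scc[0]=?,scc[1]=?,scc[2]=?,scc[3]=?,scc[4]=?,scc[5]=?,scc[6]=?,scc[7]=?)
step 2: low=(low[0]=0,low[1]=?,low[2]=0,low[3]=?,low[4]=?,low[5]=0,low[6]=?,low[7]=?); scc=(scc[0]=?,scc[1]=?,scc[2]=?,scc[3]=?,scc[4]=?,scc[5]=?,scc[6]=?,scc[7]=?)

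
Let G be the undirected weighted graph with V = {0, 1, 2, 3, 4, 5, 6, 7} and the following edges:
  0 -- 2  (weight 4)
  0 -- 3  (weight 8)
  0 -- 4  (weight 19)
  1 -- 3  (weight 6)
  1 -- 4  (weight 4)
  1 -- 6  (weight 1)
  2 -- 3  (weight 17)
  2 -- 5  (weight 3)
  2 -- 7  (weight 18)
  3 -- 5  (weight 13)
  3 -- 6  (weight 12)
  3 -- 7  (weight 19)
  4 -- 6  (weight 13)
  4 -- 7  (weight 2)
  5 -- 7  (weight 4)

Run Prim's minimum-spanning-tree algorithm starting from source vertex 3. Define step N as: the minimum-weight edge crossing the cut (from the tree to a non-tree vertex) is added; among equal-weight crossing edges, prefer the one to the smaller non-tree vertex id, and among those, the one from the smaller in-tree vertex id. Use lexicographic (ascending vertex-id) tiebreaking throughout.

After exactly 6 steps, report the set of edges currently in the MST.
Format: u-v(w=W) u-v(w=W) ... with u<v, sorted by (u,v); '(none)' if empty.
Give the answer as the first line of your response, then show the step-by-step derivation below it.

1-3(w=6) 1-4(w=4) 1-6(w=1) 2-5(w=3) 4-7(w=2) 5-7(w=4)

step 1: add edge 1-3 (w=6); MST = {1-3(w=6)}
step 2: add edge 1-6 (w=1); MST = {1-3(w=6) 1-6(w=1)}
step 3: add edge 1-4 (w=4); MST = {1-3(w=6) 1-4(w=4) 1-6(w=1)}
step 4: add edge 4-7 (w=2); MST = {1-3(w=6) 1-4(w=4) 1-6(w=1) 4-7(w=2)}
step 5: add edge 5-7 (w=4); MST = {1-3(w=6) 1-4(w=4) 1-6(w=1) 4-7(w=2) 5-7(w=4)}
step 6: add edge 2-5 (w=3); MST = {1-3(w=6) 1-4(w=4) 1-6(w=1) 2-5(w=3) 4-7(w=2) 5-7(w=4)}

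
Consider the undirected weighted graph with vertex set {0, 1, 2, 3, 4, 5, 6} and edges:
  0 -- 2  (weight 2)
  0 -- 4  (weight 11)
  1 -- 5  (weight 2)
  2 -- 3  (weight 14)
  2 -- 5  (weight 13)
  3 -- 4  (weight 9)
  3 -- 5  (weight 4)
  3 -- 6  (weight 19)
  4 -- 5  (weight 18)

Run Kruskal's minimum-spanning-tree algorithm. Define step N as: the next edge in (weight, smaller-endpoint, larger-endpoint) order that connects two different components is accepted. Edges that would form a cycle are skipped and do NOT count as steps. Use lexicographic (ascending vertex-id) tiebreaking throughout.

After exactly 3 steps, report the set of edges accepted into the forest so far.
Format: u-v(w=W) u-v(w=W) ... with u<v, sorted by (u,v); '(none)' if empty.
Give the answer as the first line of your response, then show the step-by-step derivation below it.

0-2(w=2) 1-5(w=2) 3-5(w=4)

step 1: add edge 0-2 (w=2); MST = {0-2(w=2)}
step 2: add edge 1-5 (w=2); MST = {0-2(w=2) 1-5(w=2)}
step 3: add edge 3-5 (w=4); MST = {0-2(w=2) 1-5(w=2) 3-5(w=4)}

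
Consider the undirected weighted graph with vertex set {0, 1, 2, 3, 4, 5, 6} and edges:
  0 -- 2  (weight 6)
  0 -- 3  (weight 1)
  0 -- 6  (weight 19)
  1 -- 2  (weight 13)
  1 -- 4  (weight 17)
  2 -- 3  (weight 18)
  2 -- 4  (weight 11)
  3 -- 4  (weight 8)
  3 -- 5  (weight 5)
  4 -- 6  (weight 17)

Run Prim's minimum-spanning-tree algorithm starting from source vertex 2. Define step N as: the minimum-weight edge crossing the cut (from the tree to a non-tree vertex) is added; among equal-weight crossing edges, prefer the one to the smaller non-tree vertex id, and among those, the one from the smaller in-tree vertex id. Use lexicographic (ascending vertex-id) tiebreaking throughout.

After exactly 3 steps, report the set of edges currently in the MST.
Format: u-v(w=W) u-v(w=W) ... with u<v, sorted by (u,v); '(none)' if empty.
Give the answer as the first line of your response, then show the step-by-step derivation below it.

0-2(w=6) 0-3(w=1) 3-5(w=5)

step 1: add edge 0-2 (w=6); MST = {0-2(w=6)}
step 2: add edge 0-3 (w=1); MST = {0-2(w=6) 0-3(w=1)}
step 3: add edge 3-5 (w=5); MST = {0-2(w=6) 0-3(w=1) 3-5(w=5)}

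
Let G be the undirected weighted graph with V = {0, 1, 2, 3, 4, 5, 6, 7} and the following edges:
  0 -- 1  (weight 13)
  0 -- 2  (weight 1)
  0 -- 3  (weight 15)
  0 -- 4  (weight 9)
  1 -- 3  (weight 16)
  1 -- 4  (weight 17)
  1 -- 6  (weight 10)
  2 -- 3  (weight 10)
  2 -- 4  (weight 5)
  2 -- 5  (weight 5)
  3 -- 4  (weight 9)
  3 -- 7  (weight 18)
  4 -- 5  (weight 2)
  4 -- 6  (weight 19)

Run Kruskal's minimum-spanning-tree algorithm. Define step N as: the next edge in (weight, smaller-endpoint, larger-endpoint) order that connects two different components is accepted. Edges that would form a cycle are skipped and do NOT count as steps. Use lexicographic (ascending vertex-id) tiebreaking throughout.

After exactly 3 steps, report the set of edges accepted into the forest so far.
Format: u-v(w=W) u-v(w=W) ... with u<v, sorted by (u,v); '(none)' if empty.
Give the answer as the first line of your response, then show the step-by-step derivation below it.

0-2(w=1) 2-4(w=5) 4-5(w=2)

step 1: add edge 0-2 (w=1); MST = {0-2(w=1)}
step 2: add edge 4-5 (w=2); MST = {0-2(w=1) 4-5(w=2)}
step 3: add edge 2-4 (w=5); MST = {0-2(w=1) 2-4(w=5) 4-5(w=2)}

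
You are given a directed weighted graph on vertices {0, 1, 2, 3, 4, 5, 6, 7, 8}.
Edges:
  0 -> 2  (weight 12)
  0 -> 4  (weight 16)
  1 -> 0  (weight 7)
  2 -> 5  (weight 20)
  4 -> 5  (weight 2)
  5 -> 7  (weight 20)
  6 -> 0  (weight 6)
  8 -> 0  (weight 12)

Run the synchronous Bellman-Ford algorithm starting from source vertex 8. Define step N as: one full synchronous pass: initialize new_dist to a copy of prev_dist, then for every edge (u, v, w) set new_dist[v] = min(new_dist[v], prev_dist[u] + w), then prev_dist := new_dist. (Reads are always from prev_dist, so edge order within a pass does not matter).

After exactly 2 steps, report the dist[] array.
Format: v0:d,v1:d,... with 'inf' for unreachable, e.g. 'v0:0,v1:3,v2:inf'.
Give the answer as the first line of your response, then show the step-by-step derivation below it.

v0:12,v1:inf,v2:24,v3:inf,v4:28,v5:inf,v6:inf,v7:inf,v8:0

step 1: dist = v0:12,v1:inf,v2:inf,v3:inf,v4:inf,v5:inf,v6:inf,v7:inf,v8:0
step 2: dist = v0:12,v1:inf,v2:24,v3:inf,v4:28,v5:inf,v6:inf,v7:inf,v8:0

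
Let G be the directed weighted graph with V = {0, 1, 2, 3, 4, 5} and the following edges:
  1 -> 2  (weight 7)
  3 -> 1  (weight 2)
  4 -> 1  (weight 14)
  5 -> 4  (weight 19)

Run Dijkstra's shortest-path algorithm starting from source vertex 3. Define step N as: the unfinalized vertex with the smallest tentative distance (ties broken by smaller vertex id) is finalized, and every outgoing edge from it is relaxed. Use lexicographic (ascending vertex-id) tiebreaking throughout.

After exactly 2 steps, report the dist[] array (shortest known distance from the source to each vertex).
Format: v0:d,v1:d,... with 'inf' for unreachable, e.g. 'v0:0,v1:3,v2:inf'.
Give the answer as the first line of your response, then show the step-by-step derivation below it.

v0:inf,v1:2,v2:9,v3:0,v4:inf,v5:inf

step 1: dist = v0:inf,v1:2,v2:inf,v3:0,v4:inf,v5:inf
step 2: dist = v0:inf,v1:2,v2:9,v3:0,v4:inf,v5:inf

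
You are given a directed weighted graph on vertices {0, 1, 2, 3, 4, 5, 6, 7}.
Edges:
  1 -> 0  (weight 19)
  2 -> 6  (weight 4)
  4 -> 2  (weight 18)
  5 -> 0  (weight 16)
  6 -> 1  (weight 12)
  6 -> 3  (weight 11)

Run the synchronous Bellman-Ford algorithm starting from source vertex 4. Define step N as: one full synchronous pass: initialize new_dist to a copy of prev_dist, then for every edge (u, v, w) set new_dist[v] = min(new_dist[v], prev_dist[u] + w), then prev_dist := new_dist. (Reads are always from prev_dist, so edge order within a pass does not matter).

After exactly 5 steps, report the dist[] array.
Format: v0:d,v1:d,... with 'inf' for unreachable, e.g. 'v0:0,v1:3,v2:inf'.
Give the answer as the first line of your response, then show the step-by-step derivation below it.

v0:53,v1:34,v2:18,v3:33,v4:0,v5:inf,v6:22,v7:inf

step 1: dist = v0:inf,v1:inf,v2:18,v3:inf,v4:0,v5:inf,v6:inf,v7:inf
step 2: dist = v0:inf,v1:inf,v2:18,v3:inf,v4:0,v5:inf,v6:22,v7:inf
step 3: dist = v0:inf,v1:34,v2:18,v3:33,v4:0,v5:inf,v6:22,v7:inf
step 4: dist = v0:53,v1:34,v2:18,v3:33,v4:0,v5:inf,v6:22,v7:inf
step 5: dist = v0:53,v1:34,v2:18,v3:33,v4:0,v5:inf,v6:22,v7:inf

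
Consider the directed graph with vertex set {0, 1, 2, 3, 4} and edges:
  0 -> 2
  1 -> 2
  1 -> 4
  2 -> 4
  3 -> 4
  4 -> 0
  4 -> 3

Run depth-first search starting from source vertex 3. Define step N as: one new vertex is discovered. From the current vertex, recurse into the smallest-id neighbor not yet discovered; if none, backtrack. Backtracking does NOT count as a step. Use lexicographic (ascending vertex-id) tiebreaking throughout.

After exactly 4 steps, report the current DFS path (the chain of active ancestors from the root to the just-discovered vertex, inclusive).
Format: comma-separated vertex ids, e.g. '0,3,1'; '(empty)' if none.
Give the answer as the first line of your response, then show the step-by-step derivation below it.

3,4,0,2

step 1: discover 3; path=3; order=3
step 2: discover 4; path=3>4; order=3,4
step 3: discover 0; path=3>4>0; order=3,4,0
step 4: discover 2; path=3>4>0>2; order=3,4,0,2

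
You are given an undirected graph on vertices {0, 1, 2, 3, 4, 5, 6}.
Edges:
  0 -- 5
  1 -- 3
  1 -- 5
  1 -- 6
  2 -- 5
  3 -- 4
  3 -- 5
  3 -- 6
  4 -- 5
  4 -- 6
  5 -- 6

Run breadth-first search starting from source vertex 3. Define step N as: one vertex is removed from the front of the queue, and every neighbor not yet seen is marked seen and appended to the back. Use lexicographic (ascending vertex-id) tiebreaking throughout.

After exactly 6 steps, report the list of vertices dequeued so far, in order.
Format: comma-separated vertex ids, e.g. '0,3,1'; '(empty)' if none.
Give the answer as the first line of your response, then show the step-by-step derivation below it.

3,1,4,5,6,0

step 1: dequeue 3; queue=[1,4,5,6]; order=3
step 2: dequeue 1; queue=[4,5,6]; order=3,1
step 3: dequeue 4; queue=[5,6]; order=3,1,4
step 4: dequeue 5; queue=[6,0,2]; order=3,1,4,5
step 5: dequeue 6; queue=[0,2]; order=3,1,4,5,6
step 6: dequeue 0; queue=[2]; order=3,1,4,5,6,0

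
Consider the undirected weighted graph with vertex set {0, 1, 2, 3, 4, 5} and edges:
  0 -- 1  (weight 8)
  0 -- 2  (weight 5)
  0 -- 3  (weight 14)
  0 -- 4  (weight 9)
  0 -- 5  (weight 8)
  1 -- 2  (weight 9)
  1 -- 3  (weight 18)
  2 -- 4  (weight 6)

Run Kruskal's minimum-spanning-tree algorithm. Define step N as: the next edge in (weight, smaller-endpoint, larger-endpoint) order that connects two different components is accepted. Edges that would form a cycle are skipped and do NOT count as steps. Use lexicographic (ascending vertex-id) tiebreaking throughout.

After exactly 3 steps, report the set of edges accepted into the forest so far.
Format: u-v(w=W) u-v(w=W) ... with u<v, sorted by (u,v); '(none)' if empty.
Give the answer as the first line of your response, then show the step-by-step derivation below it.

0-1(w=8) 0-2(w=5) 2-4(w=6)

step 1: add edge 0-2 (w=5); MST = {0-2(w=5)}
step 2: add edge 2-4 (w=6); MST = {0-2(w=5) 2-4(w=6)}
step 3: add edge 0-1 (w=8); MST = {0-1(w=8) 0-2(w=5) 2-4(w=6)}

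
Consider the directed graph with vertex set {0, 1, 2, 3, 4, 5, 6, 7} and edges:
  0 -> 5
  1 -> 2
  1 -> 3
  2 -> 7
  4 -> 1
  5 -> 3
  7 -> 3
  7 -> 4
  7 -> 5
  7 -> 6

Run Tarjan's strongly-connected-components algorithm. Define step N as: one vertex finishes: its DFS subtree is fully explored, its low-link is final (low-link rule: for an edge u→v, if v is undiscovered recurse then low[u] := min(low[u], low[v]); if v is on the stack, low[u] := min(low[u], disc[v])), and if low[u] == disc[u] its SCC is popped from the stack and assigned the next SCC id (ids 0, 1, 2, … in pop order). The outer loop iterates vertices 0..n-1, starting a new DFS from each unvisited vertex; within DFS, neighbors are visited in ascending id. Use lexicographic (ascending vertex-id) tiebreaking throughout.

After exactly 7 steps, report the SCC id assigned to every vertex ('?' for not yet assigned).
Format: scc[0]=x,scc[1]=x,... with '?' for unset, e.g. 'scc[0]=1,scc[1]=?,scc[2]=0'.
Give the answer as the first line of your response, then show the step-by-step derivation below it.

scc[0]=2,scc[1]=?,scc[2]=?,scc[3]=0,scc[4]=?,scc[5]=1,scc[6]=3,scc[7]=?

step 1: low=(low[0]=0,low[1]=?,low[2]=?,low[3]=2,low[4]=?,low[5]=1,low[6]=?,low[7]=?); scc=(scc[0]=?,scc[1]=?,scc[2]=?,scc[3]=0,scc[4]=?,scc[5]=?,scc[6]=?,scc[7]=?)
step 2: low=(low[0]=0,low[1]=?,low[2]=?,low[3]=2,low[4]=?,low[5]=1,low[6]=?,low[7]=?); scc=(scc[0]=?,scc[1]=?,scc[2]=?,scc[3]=0,scc[4]=?,scc[5]=1,scc[6]=?,scc[7]=?)
step 3: low=(low[0]=0,low[1]=?,low[2]=?,low[3]=2,low[4]=?,low[5]=1,low[6]=?,low[7]=?); scc=(scc[0]=2,scc[1]=?,scc[2]=?,scc[3]=0,scc[4]=?,scc[5]=1,scc[6]=?,scc[7]=?)
step 4: low=(low[0]=0,low[1]=3,low[2]=4,low[3]=2,low[4]=3,low[5]=1,low[6]=?,low[7]=5); scc=(scc[0]=2,scc[1]=?,scc[2]=?,scc[3]=0,scc[4]=?,scc[5]=1,scc[6]=?,scc[7]=?)
step 5: low=(low[0]=0,low[1]=3,low[2]=4,low[3]=2,low[4]=3,low[5]=1,low[6]=7,low[7]=3); scc=(scc[0]=2,scc[1]=?,scc[2]=?,scc[3]=0,scc[4]=?,scc[5]=1,scc[6]=3,scc[7]=?)
step 6: low=(low[0]=0,low[1]=3,low[2]=4,low[3]=2,low[4]=3,low[5]=1,low[6]=7,low[7]=3); scc=(scc[0]=2,scc[1]=?,scc[2]=?,scc[3]=0,scc[4]=?,scc[5]=1,scc[6]=3,scc[7]=?)
step 7: low=(low[0]=0,low[1]=3,low[2]=3,low[3]=2,low[4]=3,low[5]=1,low[6]=7,low[7]=3); scc=(scc[0]=2,scc[1]=?,scc[2]=?,scc[3]=0,scc[4]=?,scc[5]=1,scc[6]=3,scc[7]=?)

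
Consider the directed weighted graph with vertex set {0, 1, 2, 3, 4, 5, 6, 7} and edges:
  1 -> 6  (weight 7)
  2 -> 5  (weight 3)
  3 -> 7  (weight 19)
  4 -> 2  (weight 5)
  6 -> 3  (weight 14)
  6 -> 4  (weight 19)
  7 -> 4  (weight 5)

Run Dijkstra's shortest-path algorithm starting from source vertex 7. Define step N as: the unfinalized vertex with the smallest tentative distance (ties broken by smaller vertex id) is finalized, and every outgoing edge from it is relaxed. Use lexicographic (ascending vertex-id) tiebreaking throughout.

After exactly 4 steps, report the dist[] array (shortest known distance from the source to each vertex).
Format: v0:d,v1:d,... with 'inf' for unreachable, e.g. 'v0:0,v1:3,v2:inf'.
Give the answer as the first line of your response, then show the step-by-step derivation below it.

v0:inf,v1:inf,v2:10,v3:inf,v4:5,v5:13,v6:inf,v7:0

step 1: dist = v0:inf,v1:inf,v2:inf,v3:inf,v4:5,v5:inf,v6:inf,v7:0
step 2: dist = v0:inf,v1:inf,v2:10,v3:inf,v4:5,v5:inf,v6:inf,v7:0
step 3: dist = v0:inf,v1:inf,v2:10,v3:inf,v4:5,v5:13,v6:inf,v7:0
step 4: dist = v0:inf,v1:inf,v2:10,v3:inf,v4:5,v5:13,v6:inf,v7:0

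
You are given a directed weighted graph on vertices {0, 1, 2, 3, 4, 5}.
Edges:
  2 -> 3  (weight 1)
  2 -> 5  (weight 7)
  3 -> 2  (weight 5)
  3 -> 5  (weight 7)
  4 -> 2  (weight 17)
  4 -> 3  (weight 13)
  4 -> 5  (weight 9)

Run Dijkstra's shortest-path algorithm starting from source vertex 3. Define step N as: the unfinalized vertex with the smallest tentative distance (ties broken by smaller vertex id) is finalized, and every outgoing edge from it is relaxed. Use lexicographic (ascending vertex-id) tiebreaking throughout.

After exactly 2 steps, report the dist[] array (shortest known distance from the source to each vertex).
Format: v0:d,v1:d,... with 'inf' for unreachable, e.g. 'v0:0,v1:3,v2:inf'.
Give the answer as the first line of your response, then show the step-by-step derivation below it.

v0:inf,v1:inf,v2:5,v3:0,v4:inf,v5:7

step 1: dist = v0:inf,v1:inf,v2:5,v3:0,v4:inf,v5:7
step 2: dist = v0:inf,v1:inf,v2:5,v3:0,v4:inf,v5:7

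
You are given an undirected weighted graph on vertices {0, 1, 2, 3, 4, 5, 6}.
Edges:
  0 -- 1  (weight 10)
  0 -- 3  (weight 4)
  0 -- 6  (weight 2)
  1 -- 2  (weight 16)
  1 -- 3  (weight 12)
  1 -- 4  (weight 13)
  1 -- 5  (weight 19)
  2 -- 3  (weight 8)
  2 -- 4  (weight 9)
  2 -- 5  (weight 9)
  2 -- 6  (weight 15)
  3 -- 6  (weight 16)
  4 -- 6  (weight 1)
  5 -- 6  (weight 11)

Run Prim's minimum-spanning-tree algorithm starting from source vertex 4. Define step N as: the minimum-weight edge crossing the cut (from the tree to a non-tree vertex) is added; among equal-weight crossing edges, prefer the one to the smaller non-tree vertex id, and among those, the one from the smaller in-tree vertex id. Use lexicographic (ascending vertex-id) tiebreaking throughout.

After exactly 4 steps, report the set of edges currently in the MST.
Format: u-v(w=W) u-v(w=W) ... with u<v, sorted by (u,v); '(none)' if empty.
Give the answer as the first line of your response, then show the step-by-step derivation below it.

0-3(w=4) 0-6(w=2) 2-3(w=8) 4-6(w=1)

step 1: add edge 4-6 (w=1); MST = {4-6(w=1)}
step 2: add edge 0-6 (w=2); MST = {0-6(w=2) 4-6(w=1)}
step 3: add edge 0-3 (w=4); MST = {0-3(w=4) 0-6(w=2) 4-6(w=1)}
step 4: add edge 2-3 (w=8); MST = {0-3(w=4) 0-6(w=2) 2-3(w=8) 4-6(w=1)}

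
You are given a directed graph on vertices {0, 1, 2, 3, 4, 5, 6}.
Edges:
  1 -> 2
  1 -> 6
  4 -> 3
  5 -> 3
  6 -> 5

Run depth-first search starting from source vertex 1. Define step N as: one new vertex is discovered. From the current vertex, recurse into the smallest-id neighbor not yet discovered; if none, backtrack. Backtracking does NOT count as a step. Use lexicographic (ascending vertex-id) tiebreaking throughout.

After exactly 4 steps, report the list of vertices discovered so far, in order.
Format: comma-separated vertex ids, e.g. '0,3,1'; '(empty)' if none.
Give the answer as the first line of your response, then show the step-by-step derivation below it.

1,2,6,5

step 1: discover 1; path=1; order=1
step 2: discover 2; path=1>2; order=1,2
step 3: discover 6; path=1>6; order=1,2,6
step 4: discover 5; path=1>6>5; order=1,2,6,5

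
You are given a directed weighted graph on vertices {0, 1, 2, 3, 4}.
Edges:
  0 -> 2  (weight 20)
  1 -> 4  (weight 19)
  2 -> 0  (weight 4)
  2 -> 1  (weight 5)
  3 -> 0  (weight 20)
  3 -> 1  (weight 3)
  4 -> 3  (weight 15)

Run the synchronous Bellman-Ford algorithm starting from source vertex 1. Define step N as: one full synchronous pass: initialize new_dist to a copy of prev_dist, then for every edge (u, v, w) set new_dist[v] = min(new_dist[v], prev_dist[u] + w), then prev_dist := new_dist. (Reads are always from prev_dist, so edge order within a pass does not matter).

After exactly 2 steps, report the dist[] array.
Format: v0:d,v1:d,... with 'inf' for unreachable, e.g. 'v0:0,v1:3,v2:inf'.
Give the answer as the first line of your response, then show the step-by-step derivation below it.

v0:inf,v1:0,v2:inf,v3:34,v4:19

step 1: dist = v0:inf,v1:0,v2:inf,v3:inf,v4:19
step 2: dist = v0:inf,v1:0,v2:inf,v3:34,v4:19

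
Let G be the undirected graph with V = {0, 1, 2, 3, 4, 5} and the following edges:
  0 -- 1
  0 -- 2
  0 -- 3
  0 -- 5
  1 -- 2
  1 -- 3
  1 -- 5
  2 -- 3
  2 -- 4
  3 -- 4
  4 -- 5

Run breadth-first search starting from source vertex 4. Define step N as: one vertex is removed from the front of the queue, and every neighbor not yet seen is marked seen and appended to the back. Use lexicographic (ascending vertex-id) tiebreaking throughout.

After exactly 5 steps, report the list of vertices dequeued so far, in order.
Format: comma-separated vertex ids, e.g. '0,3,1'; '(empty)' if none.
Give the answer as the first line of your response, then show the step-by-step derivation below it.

4,2,3,5,0

step 1: dequeue 4; queue=[2,3,5]; order=4
step 2: dequeue 2; queue=[3,5,0,1]; order=4,2
step 3: dequeue 3; queue=[5,0,1]; order=4,2,3
step 4: dequeue 5; queue=[0,1]; order=4,2,3,5
step 5: dequeue 0; queue=[1]; order=4,2,3,5,0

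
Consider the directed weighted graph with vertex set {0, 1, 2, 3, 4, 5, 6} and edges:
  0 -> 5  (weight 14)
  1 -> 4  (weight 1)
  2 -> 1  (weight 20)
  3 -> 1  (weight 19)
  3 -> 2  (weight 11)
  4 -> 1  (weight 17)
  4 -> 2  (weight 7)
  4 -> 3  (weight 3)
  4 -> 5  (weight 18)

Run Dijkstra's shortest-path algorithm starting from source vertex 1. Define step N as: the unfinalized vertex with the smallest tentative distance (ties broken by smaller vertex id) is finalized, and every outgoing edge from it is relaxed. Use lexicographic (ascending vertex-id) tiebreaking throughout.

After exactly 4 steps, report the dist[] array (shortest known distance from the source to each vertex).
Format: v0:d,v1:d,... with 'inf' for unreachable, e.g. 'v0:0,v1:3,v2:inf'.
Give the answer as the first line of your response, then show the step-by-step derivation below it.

v0:inf,v1:0,v2:8,v3:4,v4:1,v5:19,v6:inf

step 1: dist = v0:inf,v1:0,v2:inf,v3:inf,v4:1,v5:inf,v6:inf
step 2: dist = v0:inf,v1:0,v2:8,v3:4,v4:1,v5:19,v6:inf
step 3: dist = v0:inf,v1:0,v2:8,v3:4,v4:1,v5:19,v6:inf
step 4: dist = v0:inf,v1:0,v2:8,v3:4,v4:1,v5:19,v6:inf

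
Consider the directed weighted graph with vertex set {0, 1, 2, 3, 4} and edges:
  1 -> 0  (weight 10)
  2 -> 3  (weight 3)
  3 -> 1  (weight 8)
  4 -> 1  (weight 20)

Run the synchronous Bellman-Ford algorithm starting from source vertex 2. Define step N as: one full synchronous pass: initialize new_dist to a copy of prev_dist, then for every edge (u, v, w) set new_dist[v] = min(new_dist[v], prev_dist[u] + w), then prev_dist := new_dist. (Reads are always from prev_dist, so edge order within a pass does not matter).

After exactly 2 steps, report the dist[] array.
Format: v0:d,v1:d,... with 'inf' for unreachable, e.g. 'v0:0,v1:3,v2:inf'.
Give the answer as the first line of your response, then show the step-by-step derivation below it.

v0:inf,v1:11,v2:0,v3:3,v4:inf

step 1: dist = v0:inf,v1:inf,v2:0,v3:3,v4:inf
step 2: dist = v0:inf,v1:11,v2:0,v3:3,v4:inf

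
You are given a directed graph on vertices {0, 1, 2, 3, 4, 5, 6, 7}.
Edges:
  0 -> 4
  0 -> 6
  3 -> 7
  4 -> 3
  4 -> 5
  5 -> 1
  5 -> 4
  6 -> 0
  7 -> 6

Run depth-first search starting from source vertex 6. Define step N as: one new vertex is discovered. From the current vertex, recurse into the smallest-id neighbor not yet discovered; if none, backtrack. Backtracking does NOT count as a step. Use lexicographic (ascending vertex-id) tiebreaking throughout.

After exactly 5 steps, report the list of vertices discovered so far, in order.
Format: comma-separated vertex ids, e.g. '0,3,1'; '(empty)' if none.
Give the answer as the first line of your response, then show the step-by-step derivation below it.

6,0,4,3,7

step 1: discover 6; path=6; order=6
step 2: discover 0; path=6>0; order=6,0
step 3: discover 4; path=6>0>4; order=6,0,4
step 4: discover 3; path=6>0>4>3; order=6,0,4,3
step 5: discover 7; path=6>0>4>3>7; order=6,0,4,3,7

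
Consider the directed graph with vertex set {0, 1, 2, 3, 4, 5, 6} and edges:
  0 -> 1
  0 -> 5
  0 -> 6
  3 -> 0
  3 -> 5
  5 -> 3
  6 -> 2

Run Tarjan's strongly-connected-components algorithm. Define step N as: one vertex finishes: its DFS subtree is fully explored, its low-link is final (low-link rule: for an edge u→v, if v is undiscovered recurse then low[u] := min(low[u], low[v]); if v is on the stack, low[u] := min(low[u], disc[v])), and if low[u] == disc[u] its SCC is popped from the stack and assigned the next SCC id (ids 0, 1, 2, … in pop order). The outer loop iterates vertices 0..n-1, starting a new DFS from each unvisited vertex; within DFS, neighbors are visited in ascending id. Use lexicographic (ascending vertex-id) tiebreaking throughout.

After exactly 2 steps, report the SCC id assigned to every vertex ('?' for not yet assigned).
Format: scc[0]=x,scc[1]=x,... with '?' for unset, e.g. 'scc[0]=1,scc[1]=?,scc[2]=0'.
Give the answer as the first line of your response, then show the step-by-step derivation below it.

scc[0]=?,scc[1]=0,scc[2]=?,scc[3]=?,scc[4]=?,scc[5]=?,scc[6]=?

step 1: low=(low[0]=0,low[1]=1,low[2]=?,low[3]=?,low[4]=?,low[5]=?,low[6]=?); scc=(scc[0]=?,scc[1]=0,scc[2]=?,scc[3]=?,scc[4]=?,scc[5]=?,scc[6]=?)
step 2: low=(low[0]=0,low[1]=1,low[2]=?,low[3]=0,low[4]=?,low[5]=2,low[6]=?); scc=(scc[0]=?,scc[1]=0,scc[2]=?,scc[3]=?,scc[4]=?,scc[5]=?,scc[6]=?)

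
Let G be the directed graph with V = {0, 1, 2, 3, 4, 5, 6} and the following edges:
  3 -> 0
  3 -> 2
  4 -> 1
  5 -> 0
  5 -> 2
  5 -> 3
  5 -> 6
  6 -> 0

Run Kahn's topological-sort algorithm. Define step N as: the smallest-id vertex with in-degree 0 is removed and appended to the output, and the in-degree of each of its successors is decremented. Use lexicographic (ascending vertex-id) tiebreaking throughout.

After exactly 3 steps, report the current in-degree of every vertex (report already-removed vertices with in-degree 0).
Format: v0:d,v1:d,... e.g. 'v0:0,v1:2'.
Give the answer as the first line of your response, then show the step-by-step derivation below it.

v0:2,v1:0,v2:1,v3:0,v4:0,v5:0,v6:0

step 1: output 4; order=[4]; indeg=(3,0,2,1,0,0,1)
step 2: output 1; order=[4,1]; indeg=(3,0,2,1,0,0,1)
step 3: output 5; order=[4,1,5]; indeg=(2,0,1,0,0,0,0)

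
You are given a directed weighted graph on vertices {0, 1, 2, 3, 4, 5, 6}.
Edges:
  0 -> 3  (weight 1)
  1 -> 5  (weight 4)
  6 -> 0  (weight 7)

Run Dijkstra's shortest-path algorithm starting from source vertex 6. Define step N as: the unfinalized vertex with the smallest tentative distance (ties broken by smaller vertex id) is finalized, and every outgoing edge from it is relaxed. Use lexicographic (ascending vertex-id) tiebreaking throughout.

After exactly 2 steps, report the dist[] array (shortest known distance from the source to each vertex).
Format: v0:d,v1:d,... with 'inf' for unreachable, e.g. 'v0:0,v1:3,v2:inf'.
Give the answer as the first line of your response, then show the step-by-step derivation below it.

v0:7,v1:inf,v2:inf,v3:8,v4:inf,v5:inf,v6:0

step 1: dist = v0:7,v1:inf,v2:inf,v3:inf,v4:inf,v5:inf,v6:0
step 2: dist = v0:7,v1:inf,v2:inf,v3:8,v4:inf,v5:inf,v6:0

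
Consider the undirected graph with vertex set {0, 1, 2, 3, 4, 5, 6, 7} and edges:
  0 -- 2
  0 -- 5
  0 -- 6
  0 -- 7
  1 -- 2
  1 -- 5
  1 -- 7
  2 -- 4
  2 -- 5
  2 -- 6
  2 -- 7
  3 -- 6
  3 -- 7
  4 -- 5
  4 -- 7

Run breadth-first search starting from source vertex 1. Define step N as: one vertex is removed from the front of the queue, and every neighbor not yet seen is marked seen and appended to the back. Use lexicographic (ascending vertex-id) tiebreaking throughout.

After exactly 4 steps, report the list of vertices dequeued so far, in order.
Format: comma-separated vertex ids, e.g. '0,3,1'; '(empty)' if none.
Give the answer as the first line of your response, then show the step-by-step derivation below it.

1,2,5,7

step 1: dequeue 1; queue=[2,5,7]; order=1
step 2: dequeue 2; queue=[5,7,0,4,6]; order=1,2
step 3: dequeue 5; queue=[7,0,4,6]; order=1,2,5
step 4: dequeue 7; queue=[0,4,6,3]; order=1,2,5,7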